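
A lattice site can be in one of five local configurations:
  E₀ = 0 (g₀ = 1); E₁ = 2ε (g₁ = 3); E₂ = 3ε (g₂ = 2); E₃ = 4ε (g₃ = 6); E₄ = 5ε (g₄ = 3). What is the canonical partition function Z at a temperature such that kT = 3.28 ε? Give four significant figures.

Z = 5.857

Eᵢ/kT = 0, 0.609756, 0.914634, 1.21951, 1.52439.
Z = Σ gᵢe^(−Eᵢ/kT) = 1·e^(−0) + 3·e^(−0.609756) + 2·e^(−0.914634) + 6·e^(−1.21951) + 3·e^(−1.52439) = 1.00000 + 1.63045 + 0.801326 + 1.77225 + 0.653262 = 5.85729.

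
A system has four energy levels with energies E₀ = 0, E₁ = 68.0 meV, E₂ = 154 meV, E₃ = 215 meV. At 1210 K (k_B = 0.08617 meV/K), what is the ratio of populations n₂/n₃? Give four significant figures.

k_BT = 0.08617 × 1210 K = 104.266 meV.
n₂/n₃ = exp[−(E₂−E₃)/kT] = exp(−(-61 meV)/(104.266 meV)) = exp(0.585042) = 1.795.

1.795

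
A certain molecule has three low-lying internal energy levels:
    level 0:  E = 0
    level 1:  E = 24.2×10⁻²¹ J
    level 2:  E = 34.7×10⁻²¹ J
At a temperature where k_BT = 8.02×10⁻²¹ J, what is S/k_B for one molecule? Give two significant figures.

Eᵢ/kT = 0, 3.017, 4.327.
Z = Σ e^(−Eᵢ/kT) = e^(−0) + e^(−3.017) + e^(−4.327) = 1.000 + 0.04895 + 0.01321 = 1.062.
⟨E⟩ = Σ EᵢPᵢ = 1.547 ×10⁻²¹ J.
S/k_B = ln Z + ⟨E⟩/kT = ln(1.062) + 1.547/8.02 = 0.06015 + 0.1929 = 0.25.

0.25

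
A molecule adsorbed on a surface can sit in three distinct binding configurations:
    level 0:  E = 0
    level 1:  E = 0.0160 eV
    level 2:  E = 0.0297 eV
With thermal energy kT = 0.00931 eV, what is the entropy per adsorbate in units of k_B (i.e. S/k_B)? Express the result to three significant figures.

0.559

Eᵢ/kT = 0, 1.7186, 3.1901.
Z = Σ e^(−Eᵢ/kT) = e^(−0) + e^(−1.7186) + e^(−3.1901) = 1.0000 + 0.17932 + 0.041168 = 1.2205.
⟨E⟩ = Σ EᵢPᵢ = 0.0033526 eV.
S/k_B = ln Z + ⟨E⟩/kT = ln(1.2205) + 0.0033526/0.00931 = 0.19926 + 0.36011 = 0.559.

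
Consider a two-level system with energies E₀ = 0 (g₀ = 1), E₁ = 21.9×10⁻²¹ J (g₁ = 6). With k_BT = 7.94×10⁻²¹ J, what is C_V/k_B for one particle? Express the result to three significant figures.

1.52

Eᵢ/kT = 0, 2.7582.
Z = Σ gᵢe^(−Eᵢ/kT) = 1·e^(−0) + 6·e^(−2.7582) = 1.0000 + 0.38043 = 1.3804.
⟨E⟩ = 6.0355, ⟨E²⟩ = 132.18.
C_V/k_B = (⟨E²⟩ − ⟨E⟩²)/(kT)² = (132.18 − 36.427)/63.044 = 1.52.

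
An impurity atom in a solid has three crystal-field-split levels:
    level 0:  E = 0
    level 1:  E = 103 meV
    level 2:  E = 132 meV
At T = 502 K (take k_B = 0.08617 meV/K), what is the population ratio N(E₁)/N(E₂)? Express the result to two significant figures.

k_BT = 0.08617 × 502 K = 43.26 meV.
n₁/n₂ = exp[−(E₁−E₂)/kT] = exp(−(-29 meV)/(43.26 meV)) = exp(0.6704) = 2.0.

2.0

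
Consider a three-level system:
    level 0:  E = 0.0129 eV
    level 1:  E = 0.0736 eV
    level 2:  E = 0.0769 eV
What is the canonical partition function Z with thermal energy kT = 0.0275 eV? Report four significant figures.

Z = 0.7554

Eᵢ/kT = 0.469091, 2.67636, 2.79636.
Z = Σ e^(−Eᵢ/kT) = e^(−0.469091) + e^(−2.67636) + e^(−2.79636) = 0.625571 + 0.0688132 + 0.0610318 = 0.755416.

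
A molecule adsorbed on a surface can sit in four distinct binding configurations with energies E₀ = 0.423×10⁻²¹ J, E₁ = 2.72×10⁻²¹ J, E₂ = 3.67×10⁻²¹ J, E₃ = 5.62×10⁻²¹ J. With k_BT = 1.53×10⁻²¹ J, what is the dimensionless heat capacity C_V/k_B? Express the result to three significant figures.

Eᵢ/kT = 0.27647, 1.7778, 2.3987, 3.6732.
Z = Σ e^(−Eᵢ/kT) = e^(−0.27647) + e^(−1.7778) + e^(−2.3987) + e^(−3.6732) = 0.75846 + 0.16901 + 0.090836 + 0.025395 = 1.0437.
⟨E⟩ = 1.2040, ⟨E²⟩ = 3.2688.
C_V/k_B = (⟨E²⟩ − ⟨E⟩²)/(kT)² = (3.2688 − 1.4496)/2.3409 = 0.777.

0.777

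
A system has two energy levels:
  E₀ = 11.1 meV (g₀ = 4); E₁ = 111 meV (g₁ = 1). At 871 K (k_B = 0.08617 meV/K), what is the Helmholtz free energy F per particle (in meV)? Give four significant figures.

-97.75 meV

k_BT = 0.08617 × 871 K = 75.0541 meV.
Eᵢ/kT = 0.147893, 1.47893.
Z = Σ gᵢe^(−Eᵢ/kT) = 4·e^(−0.147893) + 1·e^(−1.47893) = 3.45009 + 0.227881 = 3.67797.
F = −kT ln Z = −75.0541 × ln(3.67797) = −75.0541 × 1.30236 = -97.75 meV.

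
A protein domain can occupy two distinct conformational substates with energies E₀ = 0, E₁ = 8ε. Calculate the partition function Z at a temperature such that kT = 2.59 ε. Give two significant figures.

Z = 1.0

Eᵢ/kT = 0, 3.089.
Z = Σ e^(−Eᵢ/kT) = e^(−0) + e^(−3.089) = 1.000 + 0.04555 = 1.046.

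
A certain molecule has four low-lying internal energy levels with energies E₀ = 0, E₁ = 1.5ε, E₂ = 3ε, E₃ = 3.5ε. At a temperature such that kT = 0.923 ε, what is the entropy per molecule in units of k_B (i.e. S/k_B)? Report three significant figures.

0.652

Eᵢ/kT = 0, 1.6251, 3.2503, 3.7920.
Z = Σ e^(−Eᵢ/kT) = e^(−0) + e^(−1.6251) + e^(−3.2503) + e^(−3.7920) = 1.0000 + 0.19689 + 0.038763 + 0.022550 = 1.2582.
⟨E⟩ = Σ EᵢPᵢ = 0.38988 ε.
S/k_B = ln Z + ⟨E⟩/kT = ln(1.2582) + 0.38988/0.923 = 0.22968 + 0.42241 = 0.652.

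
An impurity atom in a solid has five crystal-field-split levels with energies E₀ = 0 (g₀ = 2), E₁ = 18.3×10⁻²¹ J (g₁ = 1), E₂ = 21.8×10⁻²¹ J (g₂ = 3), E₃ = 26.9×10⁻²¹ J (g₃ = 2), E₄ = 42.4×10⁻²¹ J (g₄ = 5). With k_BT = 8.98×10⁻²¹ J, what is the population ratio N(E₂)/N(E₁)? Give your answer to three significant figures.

2.03

n₂/n₁ = (g₂/g₁) exp[−(E₂−E₁)/kT] = (3/1) × exp(−(3.5 ×10⁻²¹ J)/(8.98 ×10⁻²¹ J)) = (3/1) × exp(-0.38976) = 2.03.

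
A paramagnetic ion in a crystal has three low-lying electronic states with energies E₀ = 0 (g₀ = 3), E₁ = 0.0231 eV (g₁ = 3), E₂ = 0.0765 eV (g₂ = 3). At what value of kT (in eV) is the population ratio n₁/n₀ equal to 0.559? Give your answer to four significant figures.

0.03972 eV

n₁/n₀ = (g₁/g₀) exp[−(E₁−E₀)/kT] = 0.559.
⇒ (E₁−E₀)/kT = ln((3/3)/0.559) = ln(1.78891) = 0.581606.
kT = 0.0231 eV / 0.581606 = 0.03972 eV.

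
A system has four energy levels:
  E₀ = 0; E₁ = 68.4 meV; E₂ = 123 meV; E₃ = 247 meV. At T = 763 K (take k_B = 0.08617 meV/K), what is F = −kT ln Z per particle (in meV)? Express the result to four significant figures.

-27.99 meV

k_BT = 0.08617 × 763 K = 65.7477 meV.
Eᵢ/kT = 0, 1.04034, 1.87079, 3.75679.
Z = Σ e^(−Eᵢ/kT) = e^(−0) + e^(−1.04034) + e^(−1.87079) + e^(−3.75679) = 1.00000 + 0.353335 + 0.154002 + 0.0233586 = 1.53070.
F = −kT ln Z = −65.7477 × ln(1.53070) = −65.7477 × 0.425725 = -27.99 meV.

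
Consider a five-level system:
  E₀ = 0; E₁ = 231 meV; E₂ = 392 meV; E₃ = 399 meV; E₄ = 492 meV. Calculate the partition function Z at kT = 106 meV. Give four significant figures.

Z = 1.171

Eᵢ/kT = 0, 2.17925, 3.69811, 3.76415, 4.64151.
Z = Σ e^(−Eᵢ/kT) = e^(−0) + e^(−2.17925) + e^(−3.69811) + e^(−3.76415) + e^(−4.64151) = 1.00000 + 0.113126 + 0.0247703 + 0.0231873 + 0.00964313 = 1.17073.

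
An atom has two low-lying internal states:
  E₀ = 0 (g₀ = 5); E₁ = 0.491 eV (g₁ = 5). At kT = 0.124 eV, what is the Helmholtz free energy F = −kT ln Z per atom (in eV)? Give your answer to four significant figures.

-0.2019 eV

Eᵢ/kT = 0, 3.95968.
Z = Σ gᵢe^(−Eᵢ/kT) = 5·e^(−0) + 5·e^(−3.95968) = 5.00000 + 0.0953461 = 5.09535.
F = −kT ln Z = −0.124 × ln(5.09535) = −0.124 × 1.62833 = -0.2019 eV.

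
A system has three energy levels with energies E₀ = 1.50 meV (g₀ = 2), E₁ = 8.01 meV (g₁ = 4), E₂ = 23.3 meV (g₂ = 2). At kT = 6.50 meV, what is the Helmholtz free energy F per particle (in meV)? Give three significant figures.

-6.72 meV

Eᵢ/kT = 0.23077, 1.2323, 3.5846.
Z = Σ gᵢe^(−Eᵢ/kT) = 2·e^(−0.23077) + 4·e^(−1.2323) + 2·e^(−3.5846) = 1.5878 + 1.1665 + 0.055496 = 2.8098.
F = −kT ln Z = −6.50 × ln(2.8098) = −6.50 × 1.0331 = -6.72 meV.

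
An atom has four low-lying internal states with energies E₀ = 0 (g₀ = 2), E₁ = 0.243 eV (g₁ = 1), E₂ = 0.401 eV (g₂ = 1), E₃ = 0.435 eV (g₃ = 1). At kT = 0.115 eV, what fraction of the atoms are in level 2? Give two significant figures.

Eᵢ/kT = 0, 2.113, 3.487, 3.783.
Z = Σ gᵢe^(−Eᵢ/kT) = 2·e^(−0) + 1·e^(−2.113) + 1·e^(−3.487) + 1·e^(−3.783) = 2.000 + 0.1209 + 0.03059 + 0.02275 = 2.174.
P₂ = g₂ e^(−E₂/kT) / Z = 0.03059/2.174 = 0.014.

0.014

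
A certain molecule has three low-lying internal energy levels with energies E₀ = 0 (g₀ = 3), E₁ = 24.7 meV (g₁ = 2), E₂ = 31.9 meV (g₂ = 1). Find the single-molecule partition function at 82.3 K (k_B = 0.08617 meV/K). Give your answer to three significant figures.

k_BT = 0.08617 × 82.3 K = 7.0918 meV.
Eᵢ/kT = 0, 3.4829, 4.4982.
Z = Σ gᵢe^(−Eᵢ/kT) = 3·e^(−0) + 2·e^(−3.4829) + 1·e^(−4.4982) = 3.0000 + 0.061436 + 0.011129 = 3.0726.

Z = 3.07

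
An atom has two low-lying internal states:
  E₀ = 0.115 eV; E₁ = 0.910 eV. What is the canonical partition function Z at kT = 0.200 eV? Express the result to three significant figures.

Eᵢ/kT = 0.57500, 4.5500.
Z = Σ e^(−Eᵢ/kT) = e^(−0.57500) + e^(−4.5500) = 0.56270 + 0.010567 = 0.57327.

Z = 0.573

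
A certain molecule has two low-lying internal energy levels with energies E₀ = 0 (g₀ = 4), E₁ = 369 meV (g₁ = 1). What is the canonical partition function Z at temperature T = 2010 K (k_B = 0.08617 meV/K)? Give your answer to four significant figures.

Z = 4.119

k_BT = 0.08617 × 2010 K = 173.202 meV.
Eᵢ/kT = 0, 2.13046.
Z = Σ gᵢe^(−Eᵢ/kT) = 4·e^(−0) + 1·e^(−2.13046) = 4.00000 + 0.118783 = 4.11878.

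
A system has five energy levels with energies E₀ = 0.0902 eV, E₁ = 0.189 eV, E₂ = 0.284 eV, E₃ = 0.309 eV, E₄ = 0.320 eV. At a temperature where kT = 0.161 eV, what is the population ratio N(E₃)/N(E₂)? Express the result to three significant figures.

0.856

n₃/n₂ = exp[−(E₃−E₂)/kT] = exp(−(0.025 eV)/(0.161 eV)) = exp(-0.15528) = 0.856.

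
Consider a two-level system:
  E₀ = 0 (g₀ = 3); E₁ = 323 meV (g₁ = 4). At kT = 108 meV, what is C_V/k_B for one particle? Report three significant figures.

0.526

Eᵢ/kT = 0, 2.9907.
Z = Σ gᵢe^(−Eᵢ/kT) = 3·e^(−0) + 4·e^(−2.9907) = 3.0000 + 0.20101 = 3.2010.
⟨E⟩ = 20.283 meV, ⟨E²⟩ = 6551.4 meV².
C_V/k_B = (⟨E²⟩ − ⟨E⟩²)/(kT)² = (6551.4 − 411.40)/11664 = 0.526.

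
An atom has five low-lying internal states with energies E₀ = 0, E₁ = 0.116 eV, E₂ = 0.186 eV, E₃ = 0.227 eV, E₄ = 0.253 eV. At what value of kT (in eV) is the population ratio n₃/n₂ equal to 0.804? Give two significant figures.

n₃/n₂ = exp[−(E₃−E₂)/kT] = 0.804.
⇒ (E₃−E₂)/kT = ln(1/0.804) = ln(1.244) = 0.2183.
kT = 0.041 eV / 0.2183 = 0.19 eV.

0.19 eV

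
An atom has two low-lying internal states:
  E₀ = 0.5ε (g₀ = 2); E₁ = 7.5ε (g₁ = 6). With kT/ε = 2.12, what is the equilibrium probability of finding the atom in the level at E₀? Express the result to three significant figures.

0.901

Eᵢ/kT = 0.23585, 3.5377.
Z = Σ gᵢe^(−Eᵢ/kT) = 2·e^(−0.23585) + 6·e^(−3.5377) = 1.5798 + 0.17448 = 1.7543.
P₀ = g₀ e^(−E₀/kT) / Z = 1.5798/1.7543 = 0.901.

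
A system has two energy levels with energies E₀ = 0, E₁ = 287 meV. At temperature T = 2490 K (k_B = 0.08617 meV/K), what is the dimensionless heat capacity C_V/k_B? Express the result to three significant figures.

k_BT = 0.08617 × 2490 K = 214.56 meV.
Eᵢ/kT = 0, 1.3376.
Z = Σ e^(−Eᵢ/kT) = e^(−0) + e^(−1.3376) = 1.0000 + 0.26247 = 1.2625.
⟨E⟩ = 59.666 meV, ⟨E²⟩ = 17124 meV².
C_V/k_B = (⟨E²⟩ − ⟨E⟩²)/(kT)² = (17124 − 3560.0)/46036 = 0.295.

0.295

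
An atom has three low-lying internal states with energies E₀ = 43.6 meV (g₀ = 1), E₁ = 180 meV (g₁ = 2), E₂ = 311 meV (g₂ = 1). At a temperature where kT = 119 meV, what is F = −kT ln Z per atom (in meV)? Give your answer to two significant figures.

Eᵢ/kT = 0.3664, 1.513, 2.613.
Z = Σ gᵢe^(−Eᵢ/kT) = 1·e^(−0.3664) + 2·e^(−1.513) + 1·e^(−2.613) = 0.6932 + 0.4405 + 0.07331 = 1.207.
F = −kT ln Z = −119 × ln(1.207) = −119 × 0.1881 = -22 meV.

-22 meV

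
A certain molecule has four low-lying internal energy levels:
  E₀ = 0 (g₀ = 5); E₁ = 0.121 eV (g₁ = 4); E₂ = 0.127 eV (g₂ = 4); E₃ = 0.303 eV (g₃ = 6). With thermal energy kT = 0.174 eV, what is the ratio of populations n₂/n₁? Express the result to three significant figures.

0.966

n₂/n₁ = (g₂/g₁) exp[−(E₂−E₁)/kT] = (4/4) × exp(−(0.006 eV)/(0.174 eV)) = (4/4) × exp(-0.034483) = 0.966.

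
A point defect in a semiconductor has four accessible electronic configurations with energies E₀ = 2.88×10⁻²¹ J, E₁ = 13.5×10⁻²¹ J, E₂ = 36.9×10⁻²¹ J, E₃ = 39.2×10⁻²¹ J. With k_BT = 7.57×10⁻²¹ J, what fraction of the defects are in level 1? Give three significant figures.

Eᵢ/kT = 0.38045, 1.7834, 4.8745, 5.1783.
Z = Σ e^(−Eᵢ/kT) = e^(−0.38045) + e^(−1.7834) + e^(−4.8745) + e^(−5.1783) = 0.68355 + 0.16807 + 0.0076389 + 0.0056376 = 0.86490.
P₁ = e^(−E₁/kT) / Z = 0.16807/0.86490 = 0.194.

0.194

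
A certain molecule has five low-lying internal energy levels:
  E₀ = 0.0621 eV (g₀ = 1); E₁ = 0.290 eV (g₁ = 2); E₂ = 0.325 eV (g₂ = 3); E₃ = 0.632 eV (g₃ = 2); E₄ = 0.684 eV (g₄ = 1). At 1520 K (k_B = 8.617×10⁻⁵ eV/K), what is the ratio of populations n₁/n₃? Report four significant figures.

k_BT = 8.617×10⁻⁵ × 1520 K = 0.130978 eV.
n₁/n₃ = (g₁/g₃) exp[−(E₁−E₃)/kT] = (2/2) × exp(−(-0.342 eV)/(0.130978 eV)) = (2/2) × exp(2.61113) = 13.61.

13.61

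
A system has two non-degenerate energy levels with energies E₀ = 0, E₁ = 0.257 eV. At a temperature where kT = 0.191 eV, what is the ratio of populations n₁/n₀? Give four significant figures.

0.2604

n₁/n₀ = exp[−(E₁−E₀)/kT] = exp(−(0.257 eV)/(0.191 eV)) = exp(-1.34555) = 0.2604.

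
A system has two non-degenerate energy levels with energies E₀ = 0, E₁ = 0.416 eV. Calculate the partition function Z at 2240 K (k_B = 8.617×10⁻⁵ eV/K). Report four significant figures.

Z = 1.116

k_BT = 8.617×10⁻⁵ × 2240 K = 0.193021 eV.
Eᵢ/kT = 0, 2.15521.
Z = Σ e^(−Eᵢ/kT) = e^(−0) + e^(−2.15521) = 1.00000 + 0.115879 = 1.11588.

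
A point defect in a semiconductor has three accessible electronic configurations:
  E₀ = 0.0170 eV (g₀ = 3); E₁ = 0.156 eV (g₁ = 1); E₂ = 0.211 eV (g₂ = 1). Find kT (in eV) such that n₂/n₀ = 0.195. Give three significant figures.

0.362 eV

n₂/n₀ = (g₂/g₀) exp[−(E₂−E₀)/kT] = 0.195.
⇒ (E₂−E₀)/kT = ln((1/3)/0.195) = ln(1.7094) = 0.53614.
kT = 0.1940 eV / 0.53614 = 0.362 eV.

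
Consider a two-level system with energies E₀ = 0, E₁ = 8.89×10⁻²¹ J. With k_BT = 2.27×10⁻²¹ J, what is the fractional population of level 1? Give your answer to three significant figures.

0.0195

Eᵢ/kT = 0, 3.9163.
Z = Σ e^(−Eᵢ/kT) = e^(−0) + e^(−3.9163) = 1.0000 + 0.019915 = 1.0199.
P₁ = e^(−E₁/kT) / Z = 0.019915/1.0199 = 0.0195.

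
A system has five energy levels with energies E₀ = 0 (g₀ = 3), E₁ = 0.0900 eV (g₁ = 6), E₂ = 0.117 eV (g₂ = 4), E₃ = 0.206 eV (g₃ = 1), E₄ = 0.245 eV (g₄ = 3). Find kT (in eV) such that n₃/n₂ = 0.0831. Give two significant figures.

n₃/n₂ = (g₃/g₂) exp[−(E₃−E₂)/kT] = 0.0831.
⇒ (E₃−E₂)/kT = ln((1/4)/0.0831) = ln(3.008) = 1.101.
kT = 0.089 eV / 1.101 = 0.081 eV.

0.081 eV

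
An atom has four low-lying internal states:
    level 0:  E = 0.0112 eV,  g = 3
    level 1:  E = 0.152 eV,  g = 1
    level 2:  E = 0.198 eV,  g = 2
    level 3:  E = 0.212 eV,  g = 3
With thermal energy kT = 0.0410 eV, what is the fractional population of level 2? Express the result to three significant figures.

0.00683

Eᵢ/kT = 0.27317, 3.7073, 4.8293, 5.1707.
Z = Σ gᵢe^(−Eᵢ/kT) = 3·e^(−0.27317) + 1·e^(−3.7073) + 2·e^(−4.8293) + 3·e^(−5.1707) = 2.2829 + 0.024544 + 0.015984 + 0.017042 = 2.3405.
P₂ = g₂ e^(−E₂/kT) / Z = 0.015984/2.3405 = 0.00683.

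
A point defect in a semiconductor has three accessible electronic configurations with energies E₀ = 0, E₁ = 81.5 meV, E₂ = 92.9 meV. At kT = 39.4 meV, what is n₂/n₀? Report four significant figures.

0.09462

n₂/n₀ = exp[−(E₂−E₀)/kT] = exp(−(92.9 meV)/(39.4 meV)) = exp(-2.35787) = 0.09462.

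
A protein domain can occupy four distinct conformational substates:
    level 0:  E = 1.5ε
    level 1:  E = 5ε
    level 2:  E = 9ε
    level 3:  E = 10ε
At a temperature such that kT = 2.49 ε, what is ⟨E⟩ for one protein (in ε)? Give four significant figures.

2.635 ε

Eᵢ/kT = 0.602410, 2.00803, 3.61446, 4.01606.
Z = Σ e^(−Eᵢ/kT) = e^(−0.602410) + e^(−2.00803) + e^(−3.61446) + e^(−4.01606) = 0.547491 + 0.134253 + 0.0269315 + 0.0180238 = 0.726699.
⟨E⟩ = Σ Eᵢ e^(−Eᵢ/kT) / Z = (1.5·0.547491 + 5·0.134253 + 9·0.0269315 + 10·0.0180238) / 0.726699 = 2.635 ε.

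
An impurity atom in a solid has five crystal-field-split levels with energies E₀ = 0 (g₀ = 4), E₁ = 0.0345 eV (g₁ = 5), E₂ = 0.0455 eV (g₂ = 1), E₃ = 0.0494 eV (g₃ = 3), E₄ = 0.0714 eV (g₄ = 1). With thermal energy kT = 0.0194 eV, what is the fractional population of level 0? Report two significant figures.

Eᵢ/kT = 0, 1.778, 2.345, 2.546, 3.680.
Z = Σ gᵢe^(−Eᵢ/kT) = 4·e^(−0) + 5·e^(−1.778) + 1·e^(−2.345) + 3·e^(−2.546) + 1·e^(−3.680) = 4.000 + 0.8449 + 0.09585 + 0.2352 + 0.02522 = 5.201.
P₀ = g₀ e^(−E₀/kT) / Z = 4.000/5.201 = 0.77.

0.77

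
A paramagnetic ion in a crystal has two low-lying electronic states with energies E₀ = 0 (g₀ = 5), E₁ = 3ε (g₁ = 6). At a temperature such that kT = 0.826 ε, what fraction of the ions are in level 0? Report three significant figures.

0.969

Eᵢ/kT = 0, 3.6320.
Z = Σ gᵢe^(−Eᵢ/kT) = 5·e^(−0) + 6·e^(−3.6320) = 5.0000 + 0.15878 = 5.1588.
P₀ = g₀ e^(−E₀/kT) / Z = 5.0000/5.1588 = 0.969.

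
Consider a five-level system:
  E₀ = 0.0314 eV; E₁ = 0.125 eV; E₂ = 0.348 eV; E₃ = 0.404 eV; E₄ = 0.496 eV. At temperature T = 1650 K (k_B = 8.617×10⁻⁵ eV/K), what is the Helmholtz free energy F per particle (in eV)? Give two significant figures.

k_BT = 8.617×10⁻⁵ × 1650 K = 0.1422 eV.
Eᵢ/kT = 0.2208, 0.8790, 2.447, 2.841, 3.488.
Z = Σ e^(−Eᵢ/kT) = e^(−0.2208) + e^(−0.8790) + e^(−2.447) + e^(−2.841) + e^(−3.488) = 0.8019 + 0.4152 + 0.08655 + 0.05837 + 0.03056 = 1.393.
F = −kT ln Z = −0.1422 × ln(1.393) = −0.1422 × 0.3315 = -0.047 eV.

-0.047 eV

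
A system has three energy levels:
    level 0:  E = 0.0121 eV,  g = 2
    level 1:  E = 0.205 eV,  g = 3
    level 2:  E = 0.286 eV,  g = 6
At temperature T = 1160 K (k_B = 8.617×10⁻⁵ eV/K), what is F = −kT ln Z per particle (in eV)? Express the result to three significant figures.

-0.0916 eV

k_BT = 8.617×10⁻⁵ × 1160 K = 0.099957 eV.
Eᵢ/kT = 0.12105, 2.0509, 2.8612.
Z = Σ gᵢe^(−Eᵢ/kT) = 2·e^(−0.12105) + 3·e^(−2.0509) + 6·e^(−2.8612) = 1.7720 + 0.38586 + 0.34320 = 2.5011.
F = −kT ln Z = −0.099957 × ln(2.5011) = −0.099957 × 0.91673 = -0.0916 eV.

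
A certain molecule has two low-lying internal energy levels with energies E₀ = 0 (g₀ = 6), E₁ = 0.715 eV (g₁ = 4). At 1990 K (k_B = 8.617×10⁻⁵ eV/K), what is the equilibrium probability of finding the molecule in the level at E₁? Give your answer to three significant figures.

0.0102

k_BT = 8.617×10⁻⁵ × 1990 K = 0.17148 eV.
Eᵢ/kT = 0, 4.1696.
Z = Σ gᵢe^(−Eᵢ/kT) = 6·e^(−0) + 4·e^(−4.1696) = 6.0000 + 0.061834 = 6.0618.
P₁ = g₁ e^(−E₁/kT) / Z = 0.061834/6.0618 = 0.0102.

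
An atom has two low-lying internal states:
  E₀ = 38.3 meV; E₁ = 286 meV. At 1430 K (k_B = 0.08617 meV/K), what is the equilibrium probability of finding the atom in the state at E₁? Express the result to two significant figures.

0.12

k_BT = 0.08617 × 1430 K = 123.2 meV.
Eᵢ/kT = 0.3109, 2.321.
Z = Σ e^(−Eᵢ/kT) = e^(−0.3109) + e^(−2.321) = 0.7328 + 0.09818 = 0.8310.
P₁ = e^(−E₁/kT) / Z = 0.09818/0.8310 = 0.12.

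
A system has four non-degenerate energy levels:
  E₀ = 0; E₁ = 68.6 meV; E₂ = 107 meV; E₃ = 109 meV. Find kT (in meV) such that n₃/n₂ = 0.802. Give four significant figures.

n₃/n₂ = exp[−(E₃−E₂)/kT] = 0.802.
⇒ (E₃−E₂)/kT = ln(1/0.802) = ln(1.24688) = 0.220644.
kT = 2 meV / 0.220644 = 9.064 meV.

9.064 meV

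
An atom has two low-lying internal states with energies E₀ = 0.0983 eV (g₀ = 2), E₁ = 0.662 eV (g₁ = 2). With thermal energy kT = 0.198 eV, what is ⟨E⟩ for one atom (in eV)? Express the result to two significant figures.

Eᵢ/kT = 0.4965, 3.343.
Z = Σ gᵢe^(−Eᵢ/kT) = 2·e^(−0.4965) + 2·e^(−3.343) = 1.217 + 0.07066 = 1.288.
⟨E⟩ = Σ Eᵢ gᵢe^(−Eᵢ/kT) / Z = (0.0983·1.217 + 0.662·0.07066) / 1.288 = 0.13 eV.

0.13 eV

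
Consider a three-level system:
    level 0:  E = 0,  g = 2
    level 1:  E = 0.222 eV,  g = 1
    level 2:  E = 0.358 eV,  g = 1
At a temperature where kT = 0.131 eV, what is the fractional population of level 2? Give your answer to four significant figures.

0.02892

Eᵢ/kT = 0, 1.69466, 2.73282.
Z = Σ gᵢe^(−Eᵢ/kT) = 2·e^(−0) + 1·e^(−1.69466) + 1·e^(−2.73282) = 2.00000 + 0.183662 + 0.0650356 = 2.24870.
P₂ = g₂ e^(−E₂/kT) / Z = 0.0650356/2.24870 = 0.02892.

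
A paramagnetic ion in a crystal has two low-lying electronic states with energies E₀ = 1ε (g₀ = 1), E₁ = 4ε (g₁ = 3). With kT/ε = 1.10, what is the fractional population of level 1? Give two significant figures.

0.16

Eᵢ/kT = 0.9091, 3.636.
Z = Σ gᵢe^(−Eᵢ/kT) = 1·e^(−0.9091) + 3·e^(−3.636) = 0.4029 + 0.07907 = 0.4820.
P₁ = g₁ e^(−E₁/kT) / Z = 0.07907/0.4820 = 0.16.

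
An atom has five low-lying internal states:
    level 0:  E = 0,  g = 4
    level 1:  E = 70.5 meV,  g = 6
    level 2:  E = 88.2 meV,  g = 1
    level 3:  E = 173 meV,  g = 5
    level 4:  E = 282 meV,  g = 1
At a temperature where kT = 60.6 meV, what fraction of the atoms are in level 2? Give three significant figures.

0.0364

Eᵢ/kT = 0, 1.1634, 1.4554, 2.8548, 4.6535.
Z = Σ gᵢe^(−Eᵢ/kT) = 4·e^(−0) + 6·e^(−1.1634) + 1·e^(−1.4554) + 5·e^(−2.8548) + 1·e^(−4.6535) = 4.0000 + 1.8745 + 0.23331 + 0.28784 + 0.0095282 = 6.4052.
P₂ = g₂ e^(−E₂/kT) / Z = 0.23331/6.4052 = 0.0364.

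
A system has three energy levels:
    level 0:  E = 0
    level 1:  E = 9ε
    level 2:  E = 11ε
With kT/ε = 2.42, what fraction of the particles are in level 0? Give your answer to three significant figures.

0.966

Eᵢ/kT = 0, 3.7190, 4.5455.
Z = Σ e^(−Eᵢ/kT) = e^(−0) + e^(−3.7190) + e^(−4.5455) = 1.0000 + 0.024258 + 0.010615 = 1.0349.
P₀ = e^(−E₀/kT) / Z = 1.0000/1.0349 = 0.966.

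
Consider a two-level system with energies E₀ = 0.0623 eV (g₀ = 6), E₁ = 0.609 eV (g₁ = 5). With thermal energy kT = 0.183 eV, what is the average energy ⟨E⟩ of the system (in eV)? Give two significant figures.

0.084 eV

Eᵢ/kT = 0.3404, 3.328.
Z = Σ gᵢe^(−Eᵢ/kT) = 6·e^(−0.3404) + 5·e^(−3.328) = 4.269 + 0.1793 = 4.448.
⟨E⟩ = Σ Eᵢ gᵢe^(−Eᵢ/kT) / Z = (0.0623·4.269 + 0.609·0.1793) / 4.448 = 0.084 eV.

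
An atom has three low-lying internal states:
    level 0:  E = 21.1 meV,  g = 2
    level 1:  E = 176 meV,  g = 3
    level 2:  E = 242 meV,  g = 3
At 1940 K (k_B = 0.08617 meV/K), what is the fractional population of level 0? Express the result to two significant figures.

0.50

k_BT = 0.08617 × 1940 K = 167.2 meV.
Eᵢ/kT = 0.1262, 1.053, 1.447.
Z = Σ gᵢe^(−Eᵢ/kT) = 2·e^(−0.1262) + 3·e^(−1.053) + 3·e^(−1.447) = 1.763 + 1.047 + 0.7058 = 3.516.
P₀ = g₀ e^(−E₀/kT) / Z = 1.763/3.516 = 0.50.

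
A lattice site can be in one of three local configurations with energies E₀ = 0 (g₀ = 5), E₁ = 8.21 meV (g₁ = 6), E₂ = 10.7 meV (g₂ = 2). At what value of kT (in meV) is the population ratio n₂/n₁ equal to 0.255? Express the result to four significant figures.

n₂/n₁ = (g₂/g₁) exp[−(E₂−E₁)/kT] = 0.255.
⇒ (E₂−E₁)/kT = ln((2/6)/0.255) = ln(1.30719) = 0.267880.
kT = 2.49 meV / 0.267880 = 9.295 meV.

9.295 meV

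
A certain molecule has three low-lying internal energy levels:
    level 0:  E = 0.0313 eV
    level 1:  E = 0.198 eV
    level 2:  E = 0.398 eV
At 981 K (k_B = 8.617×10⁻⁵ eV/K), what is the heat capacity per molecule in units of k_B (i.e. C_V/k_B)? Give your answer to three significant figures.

k_BT = 8.617×10⁻⁵ × 981 K = 0.084533 eV.
Eᵢ/kT = 0.37027, 2.3423, 4.7082.
Z = Σ e^(−Eᵢ/kT) = e^(−0.37027) + e^(−2.3423) + e^(−4.7082) = 0.69055 + 0.096106 + 0.0090210 = 0.79568.
⟨E⟩ = 0.055592 eV, ⟨E²⟩ = 0.0073814 eV².
C_V/k_B = (⟨E²⟩ − ⟨E⟩²)/(kT)² = (0.0073814 − 0.0030905)/0.0071458 = 0.600.

0.600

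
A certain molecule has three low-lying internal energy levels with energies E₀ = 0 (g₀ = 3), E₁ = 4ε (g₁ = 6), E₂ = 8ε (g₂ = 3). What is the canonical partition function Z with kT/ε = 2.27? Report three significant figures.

Eᵢ/kT = 0, 1.7621, 3.5242.
Z = Σ gᵢe^(−Eᵢ/kT) = 3·e^(−0) + 6·e^(−1.7621) + 3·e^(−3.5242) = 3.0000 + 1.0301 + 0.088426 = 4.1185.

Z = 4.12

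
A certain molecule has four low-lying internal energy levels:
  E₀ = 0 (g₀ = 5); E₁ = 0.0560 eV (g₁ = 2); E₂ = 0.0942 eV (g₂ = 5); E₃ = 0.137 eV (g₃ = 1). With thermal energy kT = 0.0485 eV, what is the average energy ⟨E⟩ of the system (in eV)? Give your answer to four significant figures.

Eᵢ/kT = 0, 1.15464, 1.94227, 2.82474.
Z = Σ gᵢe^(−Eᵢ/kT) = 5·e^(−0) + 2·e^(−1.15464) + 5·e^(−1.94227) + 1·e^(−2.82474) = 5.00000 + 0.630342 + 0.716891 + 0.0593241 = 6.40656.
⟨E⟩ = Σ Eᵢ gᵢe^(−Eᵢ/kT) / Z = (0·5.00000 + 0.0560·0.630342 + 0.0942·0.716891 + 0.137·0.0593241) / 6.40656 = 0.01732 eV.

0.01732 eV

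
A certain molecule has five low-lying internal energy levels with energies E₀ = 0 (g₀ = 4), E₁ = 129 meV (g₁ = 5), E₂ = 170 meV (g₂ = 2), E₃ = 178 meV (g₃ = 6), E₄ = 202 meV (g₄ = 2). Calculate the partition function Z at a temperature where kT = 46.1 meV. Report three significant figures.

Z = 4.51

Eᵢ/kT = 0, 2.7983, 3.6876, 3.8612, 4.3818.
Z = Σ gᵢe^(−Eᵢ/kT) = 4·e^(−0) + 5·e^(−2.7983) + 2·e^(−3.6876) + 6·e^(−3.8612) + 2·e^(−4.3818) = 4.0000 + 0.30457 + 0.050064 + 0.12626 + 0.025006 = 4.5059.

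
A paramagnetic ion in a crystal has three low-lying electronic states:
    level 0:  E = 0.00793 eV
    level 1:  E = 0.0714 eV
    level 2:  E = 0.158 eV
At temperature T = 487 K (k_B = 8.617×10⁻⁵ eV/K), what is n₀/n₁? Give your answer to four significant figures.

k_BT = 8.617×10⁻⁵ × 487 K = 0.0419648 eV.
n₀/n₁ = exp[−(E₀−E₁)/kT] = exp(−(-0.06347 eV)/(0.0419648 eV)) = exp(1.51246) = 4.538.

4.538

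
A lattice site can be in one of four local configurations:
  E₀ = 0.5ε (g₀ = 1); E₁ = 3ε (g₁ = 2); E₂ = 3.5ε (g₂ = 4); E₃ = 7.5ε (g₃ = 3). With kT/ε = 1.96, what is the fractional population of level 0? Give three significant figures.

Eᵢ/kT = 0.25510, 1.5306, 1.7857, 3.8265.
Z = Σ gᵢe^(−Eᵢ/kT) = 1·e^(−0.25510) + 2·e^(−1.5306) + 4·e^(−1.7857) + 3·e^(−3.8265) = 0.77484 + 0.43281 + 0.67072 + 0.065357 = 1.9437.
P₀ = g₀ e^(−E₀/kT) / Z = 0.77484/1.9437 = 0.399.

0.399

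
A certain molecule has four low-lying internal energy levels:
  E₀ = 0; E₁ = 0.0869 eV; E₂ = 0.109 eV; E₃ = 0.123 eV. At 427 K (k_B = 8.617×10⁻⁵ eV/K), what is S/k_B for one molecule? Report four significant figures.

0.5847

k_BT = 8.617×10⁻⁵ × 427 K = 0.0367946 eV.
Eᵢ/kT = 0, 2.36176, 2.96239, 3.34288.
Z = Σ e^(−Eᵢ/kT) = e^(−0) + e^(−2.36176) + e^(−2.96239) + e^(−3.34288) = 1.00000 + 0.0942542 + 0.0516952 + 0.0353350 = 1.18128.
⟨E⟩ = Σ EᵢPᵢ = 0.0153830 eV.
S/k_B = ln Z + ⟨E⟩/kT = ln(1.18128) + 0.0153830/0.0367946 = 0.166599 + 0.418078 = 0.5847.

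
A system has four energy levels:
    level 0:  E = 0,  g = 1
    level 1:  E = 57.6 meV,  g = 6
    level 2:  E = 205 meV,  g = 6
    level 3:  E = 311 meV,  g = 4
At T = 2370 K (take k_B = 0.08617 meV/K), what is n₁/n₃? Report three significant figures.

k_BT = 0.08617 × 2370 K = 204.22 meV.
n₁/n₃ = (g₁/g₃) exp[−(E₁−E₃)/kT] = (6/4) × exp(−(-253.4 meV)/(204.22 meV)) = (6/4) × exp(1.2408) = 5.19.

5.19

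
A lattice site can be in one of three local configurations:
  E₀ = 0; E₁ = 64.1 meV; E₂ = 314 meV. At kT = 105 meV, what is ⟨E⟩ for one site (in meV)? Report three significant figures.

Eᵢ/kT = 0, 0.61048, 2.9905.
Z = Σ e^(−Eᵢ/kT) = e^(−0) + e^(−0.61048) + e^(−2.9905) = 1.0000 + 0.54309 + 0.050262 = 1.5934.
⟨E⟩ = Σ Eᵢ e^(−Eᵢ/kT) / Z = (0·1.0000 + 64.1·0.54309 + 314·0.050262) / 1.5934 = 31.8 meV.

31.8 meV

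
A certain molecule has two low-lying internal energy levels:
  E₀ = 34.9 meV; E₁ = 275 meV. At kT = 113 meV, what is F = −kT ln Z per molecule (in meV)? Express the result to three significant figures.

Eᵢ/kT = 0.30885, 2.4336.
Z = Σ e^(−Eᵢ/kT) = e^(−0.30885) + e^(−2.4336) = 0.73429 + 0.087720 = 0.82201.
F = −kT ln Z = −113 × ln(0.82201) = −113 × -0.19600 = 22.1 meV.

22.1 meV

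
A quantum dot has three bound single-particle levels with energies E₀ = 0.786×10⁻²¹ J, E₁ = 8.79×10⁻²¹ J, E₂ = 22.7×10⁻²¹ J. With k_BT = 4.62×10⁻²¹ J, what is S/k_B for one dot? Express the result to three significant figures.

Eᵢ/kT = 0.17013, 1.9026, 4.9134.
Z = Σ e^(−Eᵢ/kT) = e^(−0.17013) + e^(−1.9026) + e^(−4.9134) = 0.84356 + 0.14918 + 0.0073475 = 1.0001.
⟨E⟩ = Σ EᵢPᵢ = 2.1409 ×10⁻²¹ J.
S/k_B = ln Z + ⟨E⟩/kT = ln(1.0001) + 2.1409/4.62 = 0.000099995 + 0.46340 = 0.463.

0.463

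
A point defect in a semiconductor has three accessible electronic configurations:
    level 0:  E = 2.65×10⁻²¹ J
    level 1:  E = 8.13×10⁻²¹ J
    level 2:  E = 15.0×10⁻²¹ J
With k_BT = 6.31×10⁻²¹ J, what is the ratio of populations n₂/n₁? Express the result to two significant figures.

n₂/n₁ = exp[−(E₂−E₁)/kT] = exp(−(6.87 ×10⁻²¹ J)/(6.31 ×10⁻²¹ J)) = exp(-1.089) = 0.34.

0.34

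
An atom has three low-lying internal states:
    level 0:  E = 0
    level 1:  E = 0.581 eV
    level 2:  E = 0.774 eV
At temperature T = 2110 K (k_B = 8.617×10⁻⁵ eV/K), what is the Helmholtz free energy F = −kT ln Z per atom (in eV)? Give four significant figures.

k_BT = 8.617×10⁻⁵ × 2110 K = 0.181819 eV.
Eᵢ/kT = 0, 3.19549, 4.25698.
Z = Σ e^(−Eᵢ/kT) = e^(−0) + e^(−3.19549) + e^(−4.25698) = 1.00000 + 0.0409465 + 0.0141650 = 1.05511.
F = −kT ln Z = −0.181819 × ln(1.05511) = −0.181819 × 0.0536450 = -0.009754 eV.

-0.009754 eV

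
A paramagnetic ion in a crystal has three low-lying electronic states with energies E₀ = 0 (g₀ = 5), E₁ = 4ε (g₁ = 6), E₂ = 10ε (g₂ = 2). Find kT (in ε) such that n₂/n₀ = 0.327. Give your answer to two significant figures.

n₂/n₀ = (g₂/g₀) exp[−(E₂−E₀)/kT] = 0.327.
⇒ (E₂−E₀)/kT = ln((2/5)/0.327) = ln(1.223) = 0.2013.
kT = 10ε / 0.2013 = 50 ε.

50 ε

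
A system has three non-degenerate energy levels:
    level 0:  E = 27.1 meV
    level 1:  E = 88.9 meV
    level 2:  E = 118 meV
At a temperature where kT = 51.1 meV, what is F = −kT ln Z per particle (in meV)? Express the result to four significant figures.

7.510 meV

Eᵢ/kT = 0.530333, 1.73973, 2.30920.
Z = Σ e^(−Eᵢ/kT) = e^(−0.530333) + e^(−1.73973) + e^(−2.30920) = 0.588409 + 0.175568 + 0.0993407 = 0.863318.
F = −kT ln Z = −51.1 × ln(0.863318) = −51.1 × -0.146972 = 7.510 meV.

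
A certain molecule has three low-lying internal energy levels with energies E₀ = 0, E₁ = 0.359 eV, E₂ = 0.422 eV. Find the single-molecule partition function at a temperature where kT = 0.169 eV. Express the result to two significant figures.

Z = 1.2

Eᵢ/kT = 0, 2.124, 2.497.
Z = Σ e^(−Eᵢ/kT) = e^(−0) + e^(−2.124) + e^(−2.497) = 1.000 + 0.1196 + 0.08233 = 1.202.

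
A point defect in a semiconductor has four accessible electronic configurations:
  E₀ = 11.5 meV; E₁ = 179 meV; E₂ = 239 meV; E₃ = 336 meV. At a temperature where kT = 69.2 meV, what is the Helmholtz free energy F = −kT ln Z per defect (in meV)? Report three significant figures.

Eᵢ/kT = 0.16618, 2.5867, 3.4538, 4.8555.
Z = Σ e^(−Eᵢ/kT) = e^(−0.16618) + e^(−2.5867) + e^(−3.4538) + e^(−4.8555) = 0.84689 + 0.075268 + 0.031625 + 0.0077854 = 0.96157.
F = −kT ln Z = −69.2 × ln(0.96157) = −69.2 × -0.039188 = 2.71 meV.

2.71 meV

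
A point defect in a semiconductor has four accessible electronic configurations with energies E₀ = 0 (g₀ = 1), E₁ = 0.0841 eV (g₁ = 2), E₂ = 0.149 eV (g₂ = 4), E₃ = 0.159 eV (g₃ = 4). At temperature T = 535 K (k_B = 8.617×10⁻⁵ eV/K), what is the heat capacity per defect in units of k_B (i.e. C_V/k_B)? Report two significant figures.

1.7

k_BT = 8.617×10⁻⁵ × 535 K = 0.04610 eV.
Eᵢ/kT = 0, 1.824, 3.232, 3.449.
Z = Σ gᵢe^(−Eᵢ/kT) = 1·e^(−0) + 2·e^(−1.824) + 4·e^(−3.232) + 4·e^(−3.449) = 1.000 + 0.3228 + 0.1579 + 0.1271 = 1.608.
⟨E⟩ = 0.04408 eV, ⟨E²⟩ = 0.005598 eV².
C_V/k_B = (⟨E²⟩ − ⟨E⟩²)/(kT)² = (0.005598 − 0.001943)/0.002125 = 1.7.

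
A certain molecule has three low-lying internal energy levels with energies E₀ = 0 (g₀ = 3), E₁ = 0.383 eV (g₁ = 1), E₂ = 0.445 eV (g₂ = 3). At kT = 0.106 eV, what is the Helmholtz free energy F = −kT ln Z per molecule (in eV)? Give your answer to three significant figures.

-0.119 eV

Eᵢ/kT = 0, 3.6132, 4.1981.
Z = Σ gᵢe^(−Eᵢ/kT) = 3·e^(−0) + 1·e^(−3.6132) + 3·e^(−4.1981) = 3.0000 + 0.026965 + 0.045072 = 3.0720.
F = −kT ln Z = −0.106 × ln(3.0720) = −0.106 × 1.1223 = -0.119 eV.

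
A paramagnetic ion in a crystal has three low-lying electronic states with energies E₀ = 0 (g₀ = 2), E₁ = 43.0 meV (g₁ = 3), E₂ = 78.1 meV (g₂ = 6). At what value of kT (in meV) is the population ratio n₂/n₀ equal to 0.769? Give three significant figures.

57.4 meV

n₂/n₀ = (g₂/g₀) exp[−(E₂−E₀)/kT] = 0.769.
⇒ (E₂−E₀)/kT = ln((6/2)/0.769) = ln(3.9012) = 1.3613.
kT = 78.1 meV / 1.3613 = 57.4 meV.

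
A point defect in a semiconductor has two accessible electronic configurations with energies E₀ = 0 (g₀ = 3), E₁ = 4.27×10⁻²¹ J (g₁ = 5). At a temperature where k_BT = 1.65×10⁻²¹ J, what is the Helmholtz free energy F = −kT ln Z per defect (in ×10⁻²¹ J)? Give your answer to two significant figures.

Eᵢ/kT = 0, 2.588.
Z = Σ gᵢe^(−Eᵢ/kT) = 3·e^(−0) + 5·e^(−2.588) = 3.000 + 0.3759 = 3.376.
F = −kT ln Z = −1.65 × ln(3.376) = −1.65 × 1.217 = -2.0 ×10⁻²¹ J.

-2.0 ×10⁻²¹ J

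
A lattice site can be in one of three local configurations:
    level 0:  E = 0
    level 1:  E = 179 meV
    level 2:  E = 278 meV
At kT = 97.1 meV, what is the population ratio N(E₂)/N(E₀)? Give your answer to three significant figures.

n₂/n₀ = exp[−(E₂−E₀)/kT] = exp(−(278 meV)/(97.1 meV)) = exp(-2.8630) = 0.0571.

0.0571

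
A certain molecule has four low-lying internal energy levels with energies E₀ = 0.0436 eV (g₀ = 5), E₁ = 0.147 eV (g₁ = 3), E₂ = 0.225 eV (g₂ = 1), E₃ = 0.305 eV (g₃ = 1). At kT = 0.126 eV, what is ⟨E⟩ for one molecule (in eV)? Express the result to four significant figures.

0.07538 eV

Eᵢ/kT = 0.346032, 1.16667, 1.78571, 2.42063.
Z = Σ gᵢe^(−Eᵢ/kT) = 5·e^(−0.346032) + 3·e^(−1.16667) + 1·e^(−1.78571) + 1·e^(−2.42063) = 3.53745 + 0.934207 + 0.167678 + 0.0888656 = 4.72820.
⟨E⟩ = Σ Eᵢ gᵢe^(−Eᵢ/kT) / Z = (0.0436·3.53745 + 0.147·0.934207 + 0.225·0.167678 + 0.305·0.0888656) / 4.72820 = 0.07538 eV.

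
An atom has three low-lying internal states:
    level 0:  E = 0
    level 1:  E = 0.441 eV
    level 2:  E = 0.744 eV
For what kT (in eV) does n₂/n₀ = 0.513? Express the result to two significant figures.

1.1 eV

n₂/n₀ = exp[−(E₂−E₀)/kT] = 0.513.
⇒ (E₂−E₀)/kT = ln(1/0.513) = ln(1.949) = 0.6673.
kT = 0.744 eV / 0.6673 = 1.1 eV.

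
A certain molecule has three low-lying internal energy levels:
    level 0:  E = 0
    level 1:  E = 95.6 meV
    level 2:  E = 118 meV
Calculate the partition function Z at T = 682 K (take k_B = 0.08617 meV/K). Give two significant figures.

Z = 1.3

k_BT = 0.08617 × 682 K = 58.77 meV.
Eᵢ/kT = 0, 1.627, 2.008.
Z = Σ e^(−Eᵢ/kT) = e^(−0) + e^(−1.627) + e^(−2.008) = 1.000 + 0.1965 + 0.1343 = 1.331.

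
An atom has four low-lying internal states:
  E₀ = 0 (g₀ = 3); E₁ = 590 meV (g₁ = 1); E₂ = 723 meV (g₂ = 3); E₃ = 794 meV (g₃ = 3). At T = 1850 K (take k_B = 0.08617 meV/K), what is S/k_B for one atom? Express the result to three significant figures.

k_BT = 0.08617 × 1850 K = 159.41 meV.
Eᵢ/kT = 0, 3.7011, 4.5355, 4.9809.
Z = Σ gᵢe^(−Eᵢ/kT) = 3·e^(−0) + 1·e^(−3.7011) + 3·e^(−4.5355) + 3·e^(−4.9809) = 3.0000 + 0.024696 + 0.032165 + 0.020604 = 3.0775.
⟨E⟩ = Σ EᵢPᵢ = 17.607 meV.
S/k_B = ln Z + ⟨E⟩/kT = ln(3.0775) + 17.607/159.41 = 1.1241 + 0.11045 = 1.23.

1.23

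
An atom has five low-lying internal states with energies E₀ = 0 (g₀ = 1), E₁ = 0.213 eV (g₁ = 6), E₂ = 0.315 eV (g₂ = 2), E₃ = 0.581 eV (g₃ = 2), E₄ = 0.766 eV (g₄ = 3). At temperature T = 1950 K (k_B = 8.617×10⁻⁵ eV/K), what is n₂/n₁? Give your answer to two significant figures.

k_BT = 8.617×10⁻⁵ × 1950 K = 0.1680 eV.
n₂/n₁ = (g₂/g₁) exp[−(E₂−E₁)/kT] = (2/6) × exp(−(0.102 eV)/(0.1680 eV)) = (2/6) × exp(-0.6071) = 0.18.

0.18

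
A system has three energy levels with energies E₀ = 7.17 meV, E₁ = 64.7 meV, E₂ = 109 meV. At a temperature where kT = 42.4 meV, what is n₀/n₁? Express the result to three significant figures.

n₀/n₁ = exp[−(E₀−E₁)/kT] = exp(−(-57.53 meV)/(42.4 meV)) = exp(1.3568) = 3.88.

3.88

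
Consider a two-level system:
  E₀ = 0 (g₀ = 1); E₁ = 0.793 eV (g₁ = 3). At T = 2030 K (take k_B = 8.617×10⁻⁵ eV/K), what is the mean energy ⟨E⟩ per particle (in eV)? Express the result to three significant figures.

k_BT = 8.617×10⁻⁵ × 2030 K = 0.17493 eV.
Eᵢ/kT = 0, 4.5332.
Z = Σ gᵢe^(−Eᵢ/kT) = 1·e^(−0) + 3·e^(−4.5332) = 1.0000 + 0.032239 = 1.0322.
⟨E⟩ = Σ Eᵢ gᵢe^(−Eᵢ/kT) / Z = (0·1.0000 + 0.793·0.032239) / 1.0322 = 0.0248 eV.

0.0248 eV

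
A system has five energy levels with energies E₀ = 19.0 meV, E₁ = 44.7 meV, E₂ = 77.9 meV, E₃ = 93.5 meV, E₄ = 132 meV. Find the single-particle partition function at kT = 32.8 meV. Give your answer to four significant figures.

Z = 0.9849

Eᵢ/kT = 0.579268, 1.36280, 2.37500, 2.85061, 4.02439.
Z = Σ e^(−Eᵢ/kT) = e^(−0.579268) + e^(−1.36280) + e^(−2.37500) + e^(−2.85061) + e^(−4.02439) = 0.560308 + 0.255943 + 0.0930145 + 0.0578090 + 0.0178743 = 0.984949.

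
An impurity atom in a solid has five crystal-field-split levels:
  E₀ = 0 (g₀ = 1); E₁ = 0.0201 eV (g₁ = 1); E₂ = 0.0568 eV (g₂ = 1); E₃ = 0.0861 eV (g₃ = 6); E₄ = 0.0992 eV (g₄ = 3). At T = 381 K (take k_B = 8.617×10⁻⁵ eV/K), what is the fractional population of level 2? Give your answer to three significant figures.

0.0770

k_BT = 8.617×10⁻⁵ × 381 K = 0.032831 eV.
Eᵢ/kT = 0, 0.61223, 1.7301, 2.6225, 3.0215.
Z = Σ gᵢe^(−Eᵢ/kT) = 1·e^(−0) + 1·e^(−0.61223) + 1·e^(−1.7301) + 6·e^(−2.6225) + 3·e^(−3.0215) = 1.0000 + 0.54214 + 0.17727 + 0.43573 + 0.14618 = 2.3013.
P₂ = g₂ e^(−E₂/kT) / Z = 0.17727/2.3013 = 0.0770.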